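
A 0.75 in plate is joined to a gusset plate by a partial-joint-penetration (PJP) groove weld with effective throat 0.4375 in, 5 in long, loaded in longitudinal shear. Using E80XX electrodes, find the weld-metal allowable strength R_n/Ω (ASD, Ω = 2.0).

R_n/Ω ≈ 52.5 kips

E80XX → F_EXX = 80 ksi.
Effective throat (given) t_e = 0.4375 in.
A_we = 0.4375 × 5 = 2.188 in².
F_nw = 0.6 F_EXX = 48 ksi.
R_n/Ω = (48 × 2.188) / 2.0 = 52.5 kips.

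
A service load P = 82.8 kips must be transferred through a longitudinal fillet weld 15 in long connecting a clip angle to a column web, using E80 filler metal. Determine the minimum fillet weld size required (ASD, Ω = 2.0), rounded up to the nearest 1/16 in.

E80XX → F_EXX = 80 ksi.
Total weld length L = 15 in.
Required throat t_e = P × Ω / (0.6 F_EXX × L) = 82.8 × 2.0 / (0.6 × 80 × 15) = 0.23 in.
Required leg w = t_e / 0.707 = 0.3253 in → use 3/8 in.

w = 3/8 in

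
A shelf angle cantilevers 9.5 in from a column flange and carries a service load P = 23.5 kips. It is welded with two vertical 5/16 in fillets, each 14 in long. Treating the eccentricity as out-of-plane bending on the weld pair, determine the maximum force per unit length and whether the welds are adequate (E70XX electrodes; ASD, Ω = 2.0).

f_max ≈ 3.52 kip/in; adequate

E70XX → F_EXX = 70 ksi.
L_w = 2 × 14 = 28 in; section modulus (unit throat) S = 2 × L²/6 = 65.33 in².
Direct shear f_v = P/L_w = 23.5/28 = 0.8393 kip/in.
Moment M = P × e = 23.5 × 9.5 = 223.25 kip·in; bending f_b = M/S = 3.417 kip/in.
f_max = √(f_v² + f_b²) = √(0.8393² + 3.417²) = 3.519 kip/in.
r_n/Ω = (1/2.0) × 0.6 × 70 × (0.707 × 0.3125) = 4.64 kip/in → adequate.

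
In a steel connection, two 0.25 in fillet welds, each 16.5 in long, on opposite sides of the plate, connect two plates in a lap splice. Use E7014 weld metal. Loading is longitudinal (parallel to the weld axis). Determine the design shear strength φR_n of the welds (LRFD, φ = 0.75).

E70XX → F_EXX = 70 ksi.
Effective throat t_e = 0.707 × 0.25 = 0.1767 in.
Total length L = 33 in; A_we = 0.1767 × 33 = 5.833 in².
F_nw = 0.6 F_EXX = 0.6 × 70 = 42 ksi.
φR_n = 0.75 × 42 × 5.833 = 183.7 kip.

φR_n ≈ 184 kip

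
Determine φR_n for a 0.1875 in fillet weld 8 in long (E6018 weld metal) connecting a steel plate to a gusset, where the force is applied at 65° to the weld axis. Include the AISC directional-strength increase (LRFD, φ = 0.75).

φR_n ≈ 41 kip

E60XX → F_EXX = 60 ksi.
t_e = 0.707 × 0.1875 = 0.1326 in; A_we = 0.1326 × 8 = 1.06 in².
Directional factor: 1.0 + 0.5 sin^1.5(65°) = 1.431.
F_nw = 0.6 × 60 × 1.431 = 51.53 ksi.
φR_n = 0.75 × 51.53 × 1.06 = 40.99 kip.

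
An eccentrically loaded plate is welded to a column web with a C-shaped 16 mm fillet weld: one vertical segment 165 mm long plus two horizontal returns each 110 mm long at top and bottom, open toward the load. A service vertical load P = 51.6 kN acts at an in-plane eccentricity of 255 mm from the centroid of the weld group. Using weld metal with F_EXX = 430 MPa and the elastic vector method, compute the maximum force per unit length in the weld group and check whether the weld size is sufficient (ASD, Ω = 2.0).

Total weld length L_w = 385 mm. Treat welds as unit-width lines.
Centroid: x̄ = 2×110×55 / 385 = 31.43 mm from the vertical weld.
Polar moment about centroid: J = I_x + I_y = [165³/12 + 2×110×82.5²] + [165×31.43² + 2(110³/12 + 110×23.57²)] = 2379000 mm³.
Direct shear f_v = P/L_w = 51.6×10³ / 385 = 134 N/mm (vertical).
Torsion M = P·e = 51.6×10³ × 255 = 13158000 N·mm.
Critical point at (x, y) = (78.57, 82.5) from centroid. f_tx = M·y/J = 456.3 N/mm; f_ty = M·x/J = 434.6 N/mm.
Resultant f_max = √[f_tx² + (f_v + f_ty)²] = √[456.3² + (134 + 434.6)²] = 729.1 N/mm.
Capacity per unit length: r_n/Ω = (1/2.0) × 0.6 × 430 × (0.707 × 16) = 1459 N/mm.
729.1 ≤ 1459 → adequate.

f_max ≈ 729 N/mm; adequate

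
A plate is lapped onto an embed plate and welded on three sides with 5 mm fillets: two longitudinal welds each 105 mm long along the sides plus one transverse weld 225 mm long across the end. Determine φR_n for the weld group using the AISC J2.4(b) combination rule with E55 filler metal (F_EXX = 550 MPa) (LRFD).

t_e = 0.707 × 5 = 3.535 mm.
R_nwl = 0.6 × 550 × 3.535 × 210 × 10⁻³ = 245 kN (longitudinal, 2 welds).
R_nwt = 0.6 × 550 × 3.535 × 225 × 10⁻³ = 262.5 kN (transverse, base value).
(i) R_nwl + R_nwt = 507.4 kN; (ii) 0.85 R_nwl + 1.5 R_nwt = 601.9 kN.
R_n = max = 601.9 kN [governs: (ii)]; φR_n = 451.5 kN.

φR_n ≈ 451 kN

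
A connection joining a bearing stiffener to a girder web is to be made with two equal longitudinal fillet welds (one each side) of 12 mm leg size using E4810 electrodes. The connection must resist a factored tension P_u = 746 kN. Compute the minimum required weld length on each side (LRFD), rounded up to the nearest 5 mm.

E48XX → F_EXX = 480 MPa.
Throat t_e = 0.707 × 12 = 8.484 mm.
φr_n = 0.75 × 0.6 × 480 × 8.484 × 10⁻³ = 1.833 kN/mm.
L_req = P_u / φr_n = 746 / 1.833 = 407.1 mm total.
Per side: 407.1 / 2 = 203.5 mm.
Round up → use L = 205 mm on each side.

L = 205 mm on each side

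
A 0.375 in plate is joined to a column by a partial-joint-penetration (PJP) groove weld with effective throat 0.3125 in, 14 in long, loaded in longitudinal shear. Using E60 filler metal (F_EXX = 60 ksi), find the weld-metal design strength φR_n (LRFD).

Effective throat (given) t_e = 0.3125 in.
A_we = 0.3125 × 14 = 4.375 in².
F_nw = 0.6 F_EXX = 36 ksi.
φR_n = 0.75 × 36 × 4.375 = 118.1 kips.

φR_n ≈ 118 kips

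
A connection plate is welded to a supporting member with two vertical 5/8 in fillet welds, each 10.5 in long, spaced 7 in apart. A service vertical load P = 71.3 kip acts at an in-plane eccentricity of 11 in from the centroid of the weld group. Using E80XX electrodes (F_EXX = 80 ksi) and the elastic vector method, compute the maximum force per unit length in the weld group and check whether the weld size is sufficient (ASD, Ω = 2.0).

Total weld length L_w = 21 in. Treat welds as unit-width lines.
Polar moment about centroid: J = 2[d³/12 + d(b/2)²] = 2[10.5³/12 + 10.5×3.5²] = 450.2 in³.
Direct shear f_v = P/L_w = 71.3 / 21 = 3.395 kip/in (vertical).
Torsion M = P·e = 71.3 × 11 = 784.3 kip·in.
Critical point at (x, y) = (3.5, 5.25) from centroid. f_tx = M·y/J = 9.146 kip/in; f_ty = M·x/J = 6.098 kip/in.
Resultant f_max = √[f_tx² + (f_v + f_ty)²] = √[9.146² + (3.395 + 6.098)²] = 13.18 kip/in.
Capacity per unit length: r_n/Ω = (1/2.0) × 0.6 × 80 × (0.707 × 0.625) = 10.6 kip/in.
13.18 > 10.6 → NOT adequate.

f_max ≈ 13.2 kip/in; NOT adequate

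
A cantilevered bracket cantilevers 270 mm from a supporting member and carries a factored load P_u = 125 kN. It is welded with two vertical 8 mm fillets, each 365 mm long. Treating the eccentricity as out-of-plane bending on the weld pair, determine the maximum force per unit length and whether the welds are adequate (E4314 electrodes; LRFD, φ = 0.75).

E43XX → F_EXX = 430 MPa.
L_w = 2 × 365 = 730 mm; section modulus (unit throat) S = 2 × L²/6 = 44410 mm².
Direct shear f_v = P/L_w = 125×10³/730 = 171.2 N/mm.
Moment M = P × e = 125×10³ × 270 = 33750000 N·mm; bending f_b = M/S = 760 N/mm.
f_max = √(f_v² + f_b²) = √(171.2² + 760²) = 779 N/mm.
φr_n = 0.75 × 0.6 × 430 × (0.707 × 8) = 1094 N/mm → adequate.

f_max ≈ 779 N/mm; adequate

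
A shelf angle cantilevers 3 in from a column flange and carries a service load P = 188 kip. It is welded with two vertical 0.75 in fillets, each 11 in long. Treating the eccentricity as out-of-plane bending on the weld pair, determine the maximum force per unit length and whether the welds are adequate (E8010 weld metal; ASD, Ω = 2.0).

f_max ≈ 16.4 kip/in; NOT adequate

E80XX → F_EXX = 80 ksi.
L_w = 2 × 11 = 22 in; section modulus (unit throat) S = 2 × L²/6 = 40.33 in².
Direct shear f_v = P/L_w = 188/22 = 8.545 kip/in.
Moment M = P × e = 188 × 3 = 564 kip·in; bending f_b = M/S = 13.98 kip/in.
f_max = √(f_v² + f_b²) = √(8.545² + 13.98²) = 16.39 kip/in.
r_n/Ω = (1/2.0) × 0.6 × 80 × (0.707 × 0.75) = 12.73 kip/in → NOT adequate.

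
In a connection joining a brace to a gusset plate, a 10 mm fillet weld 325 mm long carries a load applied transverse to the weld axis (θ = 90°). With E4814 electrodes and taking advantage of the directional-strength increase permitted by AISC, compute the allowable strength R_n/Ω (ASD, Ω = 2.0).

R_n/Ω ≈ 496 kN

E48XX → F_EXX = 480 MPa.
t_e = 0.707 × 10 = 7.07 mm; A_we = 7.07 × 325 = 2298 mm².
Directional factor: 1.0 + 0.5 sin^1.5(90°) = 1.5.
F_nw = 0.6 × 480 × 1.5 = 432 MPa.
R_n/Ω = (432 × 2298) / 2.0 × 10⁻³ = 496.3 kN.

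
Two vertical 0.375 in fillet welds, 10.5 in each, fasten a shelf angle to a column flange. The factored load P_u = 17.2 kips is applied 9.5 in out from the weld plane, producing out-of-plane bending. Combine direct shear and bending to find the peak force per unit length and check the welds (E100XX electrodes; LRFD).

f_max ≈ 4.52 kip/in; adequate

E100XX → F_EXX = 100 ksi.
L_w = 2 × 10.5 = 21 in; section modulus (unit throat) S = 2 × L²/6 = 36.75 in².
Direct shear f_v = P/L_w = 17.2/21 = 0.819 kip/in.
Moment M = P × e = 17.2 × 9.5 = 163.4 kip·in; bending f_b = M/S = 4.446 kip/in.
f_max = √(f_v² + f_b²) = √(0.819² + 4.446²) = 4.521 kip/in.
φr_n = 0.75 × 0.6 × 100 × (0.707 × 0.375) = 11.93 kip/in → adequate.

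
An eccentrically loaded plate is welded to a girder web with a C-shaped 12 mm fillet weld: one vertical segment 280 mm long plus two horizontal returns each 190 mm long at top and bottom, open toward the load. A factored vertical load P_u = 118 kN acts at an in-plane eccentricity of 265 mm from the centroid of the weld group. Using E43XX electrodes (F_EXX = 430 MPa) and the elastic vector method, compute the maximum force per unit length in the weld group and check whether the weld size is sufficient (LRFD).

Total weld length L_w = 660 mm. Treat welds as unit-width lines.
Centroid: x̄ = 2×190×95 / 660 = 54.7 mm from the vertical weld.
Polar moment about centroid: J = I_x + I_y = [280³/12 + 2×190×140²] + [280×54.7² + 2(190³/12 + 190×40.3²)] = 11880000 mm³.
Direct shear f_v = P/L_w = 118×10³ / 660 = 178.8 N/mm (vertical).
Torsion M = P·e = 118×10³ × 265 = 31270000 N·mm.
Critical point at (x, y) = (135.3, 140) from centroid. f_tx = M·y/J = 368.6 N/mm; f_ty = M·x/J = 356.3 N/mm.
Resultant f_max = √[f_tx² + (f_v + f_ty)²] = √[368.6² + (178.8 + 356.3)²] = 649.8 N/mm.
Capacity per unit length: φr_n = 0.75 × 0.6 × 430 × (0.707 × 12) = 1642 N/mm.
649.8 ≤ 1642 → adequate.

f_max ≈ 650 N/mm; adequate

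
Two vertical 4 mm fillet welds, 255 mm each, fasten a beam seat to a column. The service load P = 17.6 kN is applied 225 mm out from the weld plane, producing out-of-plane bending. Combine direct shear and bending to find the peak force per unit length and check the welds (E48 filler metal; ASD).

E48XX → F_EXX = 480 MPa.
L_w = 2 × 255 = 510 mm; section modulus (unit throat) S = 2 × L²/6 = 21680 mm².
Direct shear f_v = P/L_w = 17.6×10³/510 = 34.51 N/mm.
Moment M = P × e = 17.6×10³ × 225 = 3960000 N·mm; bending f_b = M/S = 182.7 N/mm.
f_max = √(f_v² + f_b²) = √(34.51² + 182.7²) = 185.9 N/mm.
r_n/Ω = (1/2.0) × 0.6 × 480 × (0.707 × 4) = 407.2 N/mm → adequate.

f_max ≈ 186 N/mm; adequate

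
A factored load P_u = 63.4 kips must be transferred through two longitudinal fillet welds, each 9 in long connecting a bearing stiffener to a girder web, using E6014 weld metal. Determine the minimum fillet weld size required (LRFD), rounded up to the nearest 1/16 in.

w = 3/16 in

E60XX → F_EXX = 60 ksi.
Total weld length L = 18 in.
Required throat t_e = P_u / (φ × 0.6 F_EXX × L) = 63.4 / (0.75 × 0.6 × 60 × 18) = 0.1305 in.
Required leg w = t_e / 0.707 = 0.1845 in → use 3/16 in.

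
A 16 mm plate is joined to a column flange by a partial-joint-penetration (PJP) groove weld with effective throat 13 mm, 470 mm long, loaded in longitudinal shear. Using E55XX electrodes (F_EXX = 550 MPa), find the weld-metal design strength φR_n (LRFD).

φR_n ≈ 1510 kN

Effective throat (given) t_e = 13 mm.
A_we = 13 × 470 = 6110 mm².
F_nw = 0.6 F_EXX = 330 MPa.
φR_n = 0.75 × 330 × 6110 × 10⁻³ = 1512 kN.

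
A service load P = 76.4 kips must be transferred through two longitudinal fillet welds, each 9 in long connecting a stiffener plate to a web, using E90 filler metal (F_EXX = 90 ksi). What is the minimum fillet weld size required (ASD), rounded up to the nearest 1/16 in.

Total weld length L = 18 in.
Required throat t_e = P × Ω / (0.6 F_EXX × L) = 76.4 × 2.0 / (0.6 × 90 × 18) = 0.1572 in.
Required leg w = t_e / 0.707 = 0.2224 in → use 1/4 in.

w = 1/4 in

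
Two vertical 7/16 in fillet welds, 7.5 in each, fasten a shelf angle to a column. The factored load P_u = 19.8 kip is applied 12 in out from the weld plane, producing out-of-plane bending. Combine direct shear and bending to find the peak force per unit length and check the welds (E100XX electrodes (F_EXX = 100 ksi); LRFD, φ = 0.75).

L_w = 2 × 7.5 = 15 in; section modulus (unit throat) S = 2 × L²/6 = 18.75 in².
Direct shear f_v = P/L_w = 19.8/15 = 1.32 kip/in.
Moment M = P × e = 19.8 × 12 = 237.6 kip·in; bending f_b = M/S = 12.67 kip/in.
f_max = √(f_v² + f_b²) = √(1.32² + 12.67²) = 12.74 kip/in.
φr_n = 0.75 × 0.6 × 100 × (0.707 × 0.4375) = 13.92 kip/in → adequate.

f_max ≈ 12.7 kip/in; adequate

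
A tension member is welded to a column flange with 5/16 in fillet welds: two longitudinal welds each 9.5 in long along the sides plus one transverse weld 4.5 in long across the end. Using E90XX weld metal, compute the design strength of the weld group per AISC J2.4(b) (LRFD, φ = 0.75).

φR_n ≈ 210 kip

E90XX → F_EXX = 90 ksi.
t_e = 0.707 × 0.3125 = 0.2209 in.
R_nwl = 0.6 × 90 × 0.2209 × 19 = 226.7 kip (longitudinal, 2 welds).
R_nwt = 0.6 × 90 × 0.2209 × 4.5 = 53.69 kip (transverse, base value).
(i) R_nwl + R_nwt = 280.4 kip; (ii) 0.85 R_nwl + 1.5 R_nwt = 273.2 kip.
R_n = max = 280.4 kip [governs: (i)]; φR_n = 210.3 kip.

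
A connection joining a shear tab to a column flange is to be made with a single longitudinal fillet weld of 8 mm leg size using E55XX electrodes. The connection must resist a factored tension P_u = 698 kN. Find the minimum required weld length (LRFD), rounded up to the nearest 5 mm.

E55XX → F_EXX = 550 MPa.
Throat t_e = 0.707 × 8 = 5.656 mm.
φr_n = 0.75 × 0.6 × 550 × 5.656 × 10⁻³ = 1.4 kN/mm.
L_req = P_u / φr_n = 698 / 1.4 = 498.6 mm total.
Round up → use L = 500 mm.

L = 500 mm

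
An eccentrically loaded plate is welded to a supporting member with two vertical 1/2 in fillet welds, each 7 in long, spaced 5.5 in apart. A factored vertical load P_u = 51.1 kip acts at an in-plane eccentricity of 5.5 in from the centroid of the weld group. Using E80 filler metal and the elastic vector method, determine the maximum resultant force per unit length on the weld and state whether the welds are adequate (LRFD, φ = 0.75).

f_max ≈ 10.3 kip/in; adequate

E80XX → F_EXX = 80 ksi.
Total weld length L_w = 14 in. Treat welds as unit-width lines.
Polar moment about centroid: J = 2[d³/12 + d(b/2)²] = 2[7³/12 + 7×2.75²] = 163 in³.
Direct shear f_v = P/L_w = 51.1 / 14 = 3.65 kip/in (vertical).
Torsion M = P·e = 51.1 × 5.5 = 281.05 kip·in.
Critical point at (x, y) = (2.75, 3.5) from centroid. f_tx = M·y/J = 6.033 kip/in; f_ty = M·x/J = 4.74 kip/in.
Resultant f_max = √[f_tx² + (f_v + f_ty)²] = √[6.033² + (3.65 + 4.74)²] = 10.33 kip/in.
Capacity per unit length: φr_n = 0.75 × 0.6 × 80 × (0.707 × 0.5) = 12.73 kip/in.
10.33 ≤ 12.73 → adequate.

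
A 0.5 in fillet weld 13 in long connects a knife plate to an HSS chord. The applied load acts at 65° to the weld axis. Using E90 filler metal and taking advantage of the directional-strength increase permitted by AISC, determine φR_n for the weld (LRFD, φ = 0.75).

E90XX → F_EXX = 90 ksi.
t_e = 0.707 × 0.5 = 0.3535 in; A_we = 0.3535 × 13 = 4.595 in².
Directional factor: 1.0 + 0.5 sin^1.5(65°) = 1.431.
F_nw = 0.6 × 90 × 1.431 = 77.3 ksi.
φR_n = 0.75 × 77.3 × 4.595 = 266.4 kips.

φR_n ≈ 266 kips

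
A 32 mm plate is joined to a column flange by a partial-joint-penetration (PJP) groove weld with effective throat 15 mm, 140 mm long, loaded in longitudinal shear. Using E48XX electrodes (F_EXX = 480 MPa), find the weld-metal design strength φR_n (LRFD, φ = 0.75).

Effective throat (given) t_e = 15 mm.
A_we = 15 × 140 = 2100 mm².
F_nw = 0.6 F_EXX = 288 MPa.
φR_n = 0.75 × 288 × 2100 × 10⁻³ = 453.6 kN.

φR_n ≈ 454 kN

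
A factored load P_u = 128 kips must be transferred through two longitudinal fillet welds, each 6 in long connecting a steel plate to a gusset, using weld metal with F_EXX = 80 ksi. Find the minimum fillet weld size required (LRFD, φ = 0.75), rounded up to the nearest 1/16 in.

w = 7/16 in

Total weld length L = 12 in.
Required throat t_e = P_u / (φ × 0.6 F_EXX × L) = 128 / (0.75 × 0.6 × 80 × 12) = 0.2963 in.
Required leg w = t_e / 0.707 = 0.4191 in → use 7/16 in.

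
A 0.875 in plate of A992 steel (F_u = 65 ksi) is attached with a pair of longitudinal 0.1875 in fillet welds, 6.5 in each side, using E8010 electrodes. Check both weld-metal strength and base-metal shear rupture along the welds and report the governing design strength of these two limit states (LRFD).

φR_n ≈ 62 kips (weld metal governs)

E80XX → F_EXX = 80 ksi.
t_e = 0.707 × 0.1875 = 0.1326 in; L = 13 in.
Weld metal: φR_n = 0.75 × 0.6 × 80 × 0.1326 × 13 = 62.04 kips.
Base metal (shear rupture): φR_n = 0.75 × 0.6 × 65 × 0.875 × 13 = 332.7 kips.
Governing: weld metal.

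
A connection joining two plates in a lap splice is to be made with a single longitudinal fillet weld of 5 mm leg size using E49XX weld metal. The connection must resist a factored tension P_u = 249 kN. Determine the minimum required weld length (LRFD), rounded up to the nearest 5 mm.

E49XX → F_EXX = 490 MPa.
Throat t_e = 0.707 × 5 = 3.535 mm.
φr_n = 0.75 × 0.6 × 490 × 3.535 × 10⁻³ = 0.7795 kN/mm.
L_req = P_u / φr_n = 249 / 0.7795 = 319.4 mm total.
Round up → use L = 320 mm.

L = 320 mm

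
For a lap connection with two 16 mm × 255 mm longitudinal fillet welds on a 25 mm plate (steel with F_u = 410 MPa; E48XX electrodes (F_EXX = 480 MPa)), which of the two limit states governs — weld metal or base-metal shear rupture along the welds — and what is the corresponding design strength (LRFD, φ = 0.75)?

φR_n ≈ 1250 kN (weld metal governs)

t_e = 0.707 × 16 = 11.31 mm; L = 510 mm.
Weld metal: φR_n = 0.75 × 0.6 × 480 × 11.31 × 510 × 10⁻³ = 1246 kN.
Base metal (shear rupture): φR_n = 0.75 × 0.6 × 410 × 25 × 510 × 10⁻³ = 2352 kN.
Governing: weld metal.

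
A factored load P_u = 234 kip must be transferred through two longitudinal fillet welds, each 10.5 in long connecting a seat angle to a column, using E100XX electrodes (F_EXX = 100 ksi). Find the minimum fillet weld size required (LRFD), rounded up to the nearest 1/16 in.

w = 3/8 in

Total weld length L = 21 in.
Required throat t_e = P_u / (φ × 0.6 F_EXX × L) = 234 / (0.75 × 0.6 × 100 × 21) = 0.2476 in.
Required leg w = t_e / 0.707 = 0.3502 in → use 3/8 in.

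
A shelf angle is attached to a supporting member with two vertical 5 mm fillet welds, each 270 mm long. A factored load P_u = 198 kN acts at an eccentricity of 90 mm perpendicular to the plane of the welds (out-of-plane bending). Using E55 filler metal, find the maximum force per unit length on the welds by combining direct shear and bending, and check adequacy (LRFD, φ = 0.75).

f_max ≈ 820 N/mm; adequate

E55XX → F_EXX = 550 MPa.
L_w = 2 × 270 = 540 mm; section modulus (unit throat) S = 2 × L²/6 = 24300 mm².
Direct shear f_v = P/L_w = 198×10³/540 = 366.7 N/mm.
Moment M = P × e = 198×10³ × 90 = 17820000 N·mm; bending f_b = M/S = 733.3 N/mm.
f_max = √(f_v² + f_b²) = √(366.7² + 733.3²) = 819.9 N/mm.
φr_n = 0.75 × 0.6 × 550 × (0.707 × 5) = 874.9 N/mm → adequate.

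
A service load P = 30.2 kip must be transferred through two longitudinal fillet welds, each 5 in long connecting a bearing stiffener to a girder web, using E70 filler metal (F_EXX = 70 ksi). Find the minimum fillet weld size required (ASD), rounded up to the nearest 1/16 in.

Total weld length L = 10 in.
Required throat t_e = P × Ω / (0.6 F_EXX × L) = 30.2 × 2.0 / (0.6 × 70 × 10) = 0.1438 in.
Required leg w = t_e / 0.707 = 0.2034 in → use 1/4 in.

w = 1/4 in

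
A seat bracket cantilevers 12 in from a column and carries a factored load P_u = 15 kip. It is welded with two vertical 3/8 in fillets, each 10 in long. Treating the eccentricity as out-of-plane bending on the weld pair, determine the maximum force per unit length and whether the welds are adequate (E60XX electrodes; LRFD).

E60XX → F_EXX = 60 ksi.
L_w = 2 × 10 = 20 in; section modulus (unit throat) S = 2 × L²/6 = 33.33 in².
Direct shear f_v = P/L_w = 15/20 = 0.75 kip/in.
Moment M = P × e = 15 × 12 = 180 kip·in; bending f_b = M/S = 5.4 kip/in.
f_max = √(f_v² + f_b²) = √(0.75² + 5.4²) = 5.452 kip/in.
φr_n = 0.75 × 0.6 × 60 × (0.707 × 0.375) = 7.158 kip/in → adequate.

f_max ≈ 5.45 kip/in; adequate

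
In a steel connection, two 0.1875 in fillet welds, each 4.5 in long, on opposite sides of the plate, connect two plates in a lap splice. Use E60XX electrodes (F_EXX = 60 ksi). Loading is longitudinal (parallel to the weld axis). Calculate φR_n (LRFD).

φR_n ≈ 32.2 kip

Effective throat t_e = 0.707 × 0.1875 = 0.1326 in.
Total length L = 9 in; A_we = 0.1326 × 9 = 1.193 in².
F_nw = 0.6 F_EXX = 0.6 × 60 = 36 ksi.
φR_n = 0.75 × 36 × 1.193 = 32.21 kip.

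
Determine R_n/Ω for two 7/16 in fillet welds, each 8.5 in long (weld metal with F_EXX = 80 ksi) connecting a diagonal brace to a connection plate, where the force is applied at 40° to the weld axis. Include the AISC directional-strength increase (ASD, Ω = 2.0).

t_e = 0.707 × 0.4375 = 0.3093 in; A_we = 0.3093 × 17 = 5.258 in².
Directional factor: 1.0 + 0.5 sin^1.5(40°) = 1.258.
F_nw = 0.6 × 80 × 1.258 = 60.37 ksi.
R_n/Ω = (60.37 × 5.258) / 2.0 = 158.7 kips.

R_n/Ω ≈ 159 kips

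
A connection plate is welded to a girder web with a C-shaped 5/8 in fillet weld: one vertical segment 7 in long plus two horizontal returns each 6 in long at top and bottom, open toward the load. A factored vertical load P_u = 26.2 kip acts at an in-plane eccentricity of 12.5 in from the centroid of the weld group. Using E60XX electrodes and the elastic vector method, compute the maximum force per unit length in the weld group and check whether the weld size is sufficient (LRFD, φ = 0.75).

f_max ≈ 8.13 kip/in; adequate

E60XX → F_EXX = 60 ksi.
Total weld length L_w = 19 in. Treat welds as unit-width lines.
Centroid: x̄ = 2×6×3 / 19 = 1.895 in from the vertical weld.
Polar moment about centroid: J = I_x + I_y = [7³/12 + 2×6×3.5²] + [7×1.895² + 2(6³/12 + 6×1.105²)] = 251.4 in³.
Direct shear f_v = P/L_w = 26.2 / 19 = 1.379 kip/in (vertical).
Torsion M = P·e = 26.2 × 12.5 = 327.5 kip·in.
Critical point at (x, y) = (4.105, 3.5) from centroid. f_tx = M·y/J = 4.56 kip/in; f_ty = M·x/J = 5.349 kip/in.
Resultant f_max = √[f_tx² + (f_v + f_ty)²] = √[4.56² + (1.379 + 5.349)²] = 8.127 kip/in.
Capacity per unit length: φr_n = 0.75 × 0.6 × 60 × (0.707 × 0.625) = 11.93 kip/in.
8.127 ≤ 11.93 → adequate.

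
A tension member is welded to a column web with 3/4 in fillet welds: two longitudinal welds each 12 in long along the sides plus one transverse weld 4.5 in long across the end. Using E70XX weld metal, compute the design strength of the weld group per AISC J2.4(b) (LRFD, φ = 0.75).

E70XX → F_EXX = 70 ksi.
t_e = 0.707 × 0.75 = 0.5302 in.
R_nwl = 0.6 × 70 × 0.5302 × 24 = 534.5 kips (longitudinal, 2 welds).
R_nwt = 0.6 × 70 × 0.5302 × 4.5 = 100.2 kips (transverse, base value).
(i) R_nwl + R_nwt = 634.7 kips; (ii) 0.85 R_nwl + 1.5 R_nwt = 604.6 kips.
R_n = max = 634.7 kips [governs: (i)]; φR_n = 476 kips.

φR_n ≈ 476 kips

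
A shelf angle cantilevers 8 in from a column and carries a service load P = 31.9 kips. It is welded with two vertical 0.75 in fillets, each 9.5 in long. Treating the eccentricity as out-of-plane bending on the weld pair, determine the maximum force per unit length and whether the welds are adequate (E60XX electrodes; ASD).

E60XX → F_EXX = 60 ksi.
L_w = 2 × 9.5 = 19 in; section modulus (unit throat) S = 2 × L²/6 = 30.08 in².
Direct shear f_v = P/L_w = 31.9/19 = 1.679 kip/in.
Moment M = P × e = 31.9 × 8 = 255.2 kip·in; bending f_b = M/S = 8.483 kip/in.
f_max = √(f_v² + f_b²) = √(1.679² + 8.483²) = 8.648 kip/in.
r_n/Ω = (1/2.0) × 0.6 × 60 × (0.707 × 0.75) = 9.544 kip/in → adequate.

f_max ≈ 8.65 kip/in; adequate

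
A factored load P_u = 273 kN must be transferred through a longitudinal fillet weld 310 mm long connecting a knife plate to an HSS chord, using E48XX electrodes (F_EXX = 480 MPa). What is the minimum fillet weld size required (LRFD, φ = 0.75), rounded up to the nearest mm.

Total weld length L = 310 mm.
Required throat t_e = P_u / (φ × 0.6 F_EXX × L) = 273 / (0.75 × 0.6 × 480 × 310 × 10⁻³) = 4.077 mm.
Required leg w = t_e / 0.707 = 5.767 mm → use 6 mm.

w = 6 mm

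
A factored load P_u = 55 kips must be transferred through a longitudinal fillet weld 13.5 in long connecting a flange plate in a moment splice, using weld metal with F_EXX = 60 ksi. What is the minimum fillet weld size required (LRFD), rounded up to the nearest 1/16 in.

Total weld length L = 13.5 in.
Required throat t_e = P_u / (φ × 0.6 F_EXX × L) = 55 / (0.75 × 0.6 × 60 × 13.5) = 0.1509 in.
Required leg w = t_e / 0.707 = 0.2134 in → use 1/4 in.

w = 1/4 in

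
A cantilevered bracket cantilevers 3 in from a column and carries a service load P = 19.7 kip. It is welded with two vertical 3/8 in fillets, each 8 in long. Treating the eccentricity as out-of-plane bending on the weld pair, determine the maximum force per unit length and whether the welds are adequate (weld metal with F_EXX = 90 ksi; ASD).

f_max ≈ 3.03 kip/in; adequate

L_w = 2 × 8 = 16 in; section modulus (unit throat) S = 2 × L²/6 = 21.33 in².
Direct shear f_v = P/L_w = 19.7/16 = 1.231 kip/in.
Moment M = P × e = 19.7 × 3 = 59.1 kip·in; bending f_b = M/S = 2.77 kip/in.
f_max = √(f_v² + f_b²) = √(1.231² + 2.77²) = 3.032 kip/in.
r_n/Ω = (1/2.0) × 0.6 × 90 × (0.707 × 0.375) = 7.158 kip/in → adequate.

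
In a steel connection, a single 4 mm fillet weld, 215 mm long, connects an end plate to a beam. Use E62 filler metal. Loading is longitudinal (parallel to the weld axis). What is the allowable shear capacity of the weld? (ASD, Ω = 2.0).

E62XX → F_EXX = 620 MPa.
Effective throat t_e = 0.707 × 4 = 2.828 mm.
Total length L = 215 mm; A_we = 2.828 × 215 = 608 mm².
F_nw = 0.6 F_EXX = 0.6 × 620 = 372 MPa.
R_n = 372 × 608 × 10⁻³ = 226.2 kN; R_n/Ω = 226.2/2.0 = 113.1 kN.

R_n/Ω ≈ 113 kN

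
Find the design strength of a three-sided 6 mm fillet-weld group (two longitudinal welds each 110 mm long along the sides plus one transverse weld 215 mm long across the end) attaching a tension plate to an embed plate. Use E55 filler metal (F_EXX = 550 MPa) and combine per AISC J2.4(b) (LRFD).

φR_n ≈ 535 kN

t_e = 0.707 × 6 = 4.242 mm.
R_nwl = 0.6 × 550 × 4.242 × 220 × 10⁻³ = 308 kN (longitudinal, 2 welds).
R_nwt = 0.6 × 550 × 4.242 × 215 × 10⁻³ = 301 kN (transverse, base value).
(i) R_nwl + R_nwt = 608.9 kN; (ii) 0.85 R_nwl + 1.5 R_nwt = 713.2 kN.
R_n = max = 713.2 kN [governs: (ii)]; φR_n = 534.9 kN.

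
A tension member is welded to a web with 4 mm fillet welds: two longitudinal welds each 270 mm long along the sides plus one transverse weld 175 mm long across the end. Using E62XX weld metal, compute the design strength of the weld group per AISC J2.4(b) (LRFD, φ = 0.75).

φR_n ≈ 569 kN

E62XX → F_EXX = 620 MPa.
t_e = 0.707 × 4 = 2.828 mm.
R_nwl = 0.6 × 620 × 2.828 × 540 × 10⁻³ = 568.1 kN (longitudinal, 2 welds).
R_nwt = 0.6 × 620 × 2.828 × 175 × 10⁻³ = 184.1 kN (transverse, base value).
(i) R_nwl + R_nwt = 752.2 kN; (ii) 0.85 R_nwl + 1.5 R_nwt = 759 kN.
R_n = max = 759 kN [governs: (ii)]; φR_n = 569.3 kN.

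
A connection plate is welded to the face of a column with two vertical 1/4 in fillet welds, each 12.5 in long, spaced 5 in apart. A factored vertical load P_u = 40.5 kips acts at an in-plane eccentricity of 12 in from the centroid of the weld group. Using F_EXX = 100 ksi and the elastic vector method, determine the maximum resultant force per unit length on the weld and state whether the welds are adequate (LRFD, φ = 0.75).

Total weld length L_w = 25 in. Treat welds as unit-width lines.
Polar moment about centroid: J = 2[d³/12 + d(b/2)²] = 2[12.5³/12 + 12.5×2.5²] = 481.8 in³.
Direct shear f_v = P/L_w = 40.5 / 25 = 1.62 kip/in (vertical).
Torsion M = P·e = 40.5 × 12 = 486 kip·in.
Critical point at (x, y) = (2.5, 6.25) from centroid. f_tx = M·y/J = 6.305 kip/in; f_ty = M·x/J = 2.522 kip/in.
Resultant f_max = √[f_tx² + (f_v + f_ty)²] = √[6.305² + (1.62 + 2.522)²] = 7.544 kip/in.
Capacity per unit length: φr_n = 0.75 × 0.6 × 100 × (0.707 × 0.25) = 7.954 kip/in.
7.544 ≤ 7.954 → adequate.

f_max ≈ 7.54 kip/in; adequate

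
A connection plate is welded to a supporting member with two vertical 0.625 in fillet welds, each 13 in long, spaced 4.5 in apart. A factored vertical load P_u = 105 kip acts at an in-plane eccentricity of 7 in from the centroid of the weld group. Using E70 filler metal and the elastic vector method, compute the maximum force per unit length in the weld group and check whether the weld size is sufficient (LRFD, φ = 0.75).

f_max ≈ 12.1 kip/in; adequate

E70XX → F_EXX = 70 ksi.
Total weld length L_w = 26 in. Treat welds as unit-width lines.
Polar moment about centroid: J = 2[d³/12 + d(b/2)²] = 2[13³/12 + 13×2.25²] = 497.8 in³.
Direct shear f_v = P/L_w = 105 / 26 = 4.038 kip/in (vertical).
Torsion M = P·e = 105 × 7 = 735 kip·in.
Critical point at (x, y) = (2.25, 6.5) from centroid. f_tx = M·y/J = 9.597 kip/in; f_ty = M·x/J = 3.322 kip/in.
Resultant f_max = √[f_tx² + (f_v + f_ty)²] = √[9.597² + (4.038 + 3.322)²] = 12.09 kip/in.
Capacity per unit length: φr_n = 0.75 × 0.6 × 70 × (0.707 × 0.625) = 13.92 kip/in.
12.09 ≤ 13.92 → adequate.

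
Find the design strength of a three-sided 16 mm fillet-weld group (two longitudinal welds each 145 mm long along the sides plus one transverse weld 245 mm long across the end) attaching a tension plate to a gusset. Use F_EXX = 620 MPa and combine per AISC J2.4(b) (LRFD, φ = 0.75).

t_e = 0.707 × 16 = 11.31 mm.
R_nwl = 0.6 × 620 × 11.31 × 290 × 10⁻³ = 1220 kN (longitudinal, 2 welds).
R_nwt = 0.6 × 620 × 11.31 × 245 × 10⁻³ = 1031 kN (transverse, base value).
(i) R_nwl + R_nwt = 2251 kN; (ii) 0.85 R_nwl + 1.5 R_nwt = 2584 kN.
R_n = max = 2584 kN [governs: (ii)]; φR_n = 1938 kN.

φR_n ≈ 1940 kN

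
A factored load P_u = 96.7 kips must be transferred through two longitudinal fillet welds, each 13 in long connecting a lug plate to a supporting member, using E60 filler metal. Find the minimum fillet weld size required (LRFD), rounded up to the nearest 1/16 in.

w = 1/4 in

E60XX → F_EXX = 60 ksi.
Total weld length L = 26 in.
Required throat t_e = P_u / (φ × 0.6 F_EXX × L) = 96.7 / (0.75 × 0.6 × 60 × 26) = 0.1377 in.
Required leg w = t_e / 0.707 = 0.1948 in → use 1/4 in.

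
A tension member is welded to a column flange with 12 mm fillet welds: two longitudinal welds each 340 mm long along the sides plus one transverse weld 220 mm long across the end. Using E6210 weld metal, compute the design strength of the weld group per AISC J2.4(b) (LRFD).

E62XX → F_EXX = 620 MPa.
t_e = 0.707 × 12 = 8.484 mm.
R_nwl = 0.6 × 620 × 8.484 × 680 × 10⁻³ = 2146 kN (longitudinal, 2 welds).
R_nwt = 0.6 × 620 × 8.484 × 220 × 10⁻³ = 694.3 kN (transverse, base value).
(i) R_nwl + R_nwt = 2840 kN; (ii) 0.85 R_nwl + 1.5 R_nwt = 2866 kN.
R_n = max = 2866 kN [governs: (ii)]; φR_n = 2149 kN.

φR_n ≈ 2150 kN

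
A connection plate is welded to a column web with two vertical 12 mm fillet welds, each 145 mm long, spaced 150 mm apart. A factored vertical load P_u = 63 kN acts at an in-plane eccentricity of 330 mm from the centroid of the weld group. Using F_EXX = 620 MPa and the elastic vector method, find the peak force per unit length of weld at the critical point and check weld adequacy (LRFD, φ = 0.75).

f_max ≈ 1180 N/mm; adequate

Total weld length L_w = 290 mm. Treat welds as unit-width lines.
Polar moment about centroid: J = 2[d³/12 + d(b/2)²] = 2[145³/12 + 145×75²] = 2139000 mm³.
Direct shear f_v = P/L_w = 63×10³ / 290 = 217.2 N/mm (vertical).
Torsion M = P·e = 63×10³ × 330 = 20790000 N·mm.
Critical point at (x, y) = (75, 72.5) from centroid. f_tx = M·y/J = 704.5 N/mm; f_ty = M·x/J = 728.8 N/mm.
Resultant f_max = √[f_tx² + (f_v + f_ty)²] = √[704.5² + (217.2 + 728.8)²] = 1180 N/mm.
Capacity per unit length: φr_n = 0.75 × 0.6 × 620 × (0.707 × 12) = 2367 N/mm.
1180 ≤ 2367 → adequate.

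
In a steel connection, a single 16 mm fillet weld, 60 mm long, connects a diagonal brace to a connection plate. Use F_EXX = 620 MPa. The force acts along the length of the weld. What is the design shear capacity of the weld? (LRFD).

Effective throat t_e = 0.707 × 16 = 11.31 mm.
Total length L = 60 mm; A_we = 11.31 × 60 = 678.7 mm².
F_nw = 0.6 F_EXX = 0.6 × 620 = 372 MPa.
φR_n = 0.75 × 372 × 678.7 × 10⁻³ = 189.4 kN.

φR_n ≈ 189 kN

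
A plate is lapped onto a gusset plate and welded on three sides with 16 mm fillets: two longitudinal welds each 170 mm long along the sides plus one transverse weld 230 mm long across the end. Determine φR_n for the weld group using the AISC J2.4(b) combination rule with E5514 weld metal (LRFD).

E55XX → F_EXX = 550 MPa.
t_e = 0.707 × 16 = 11.31 mm.
R_nwl = 0.6 × 550 × 11.31 × 340 × 10⁻³ = 1269 kN (longitudinal, 2 welds).
R_nwt = 0.6 × 550 × 11.31 × 230 × 10⁻³ = 858.6 kN (transverse, base value).
(i) R_nwl + R_nwt = 2128 kN; (ii) 0.85 R_nwl + 1.5 R_nwt = 2367 kN.
R_n = max = 2367 kN [governs: (ii)]; φR_n = 1775 kN.

φR_n ≈ 1780 kN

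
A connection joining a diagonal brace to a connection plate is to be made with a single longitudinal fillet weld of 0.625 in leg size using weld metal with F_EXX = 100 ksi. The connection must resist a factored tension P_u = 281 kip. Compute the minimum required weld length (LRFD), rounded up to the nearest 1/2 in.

Throat t_e = 0.707 × 0.625 = 0.4419 in.
φr_n = 0.75 × 0.6 × 100 × 0.4419 = 19.88 kip/in.
L_req = P_u / φr_n = 281 / 19.88 = 14.13 in total.
Round up → use L = 14.5 in.

L = 14.5 in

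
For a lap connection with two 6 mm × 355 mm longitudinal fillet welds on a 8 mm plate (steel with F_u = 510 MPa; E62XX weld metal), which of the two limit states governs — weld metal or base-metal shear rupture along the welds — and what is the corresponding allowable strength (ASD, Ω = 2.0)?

R_n/Ω ≈ 560 kN (weld metal governs)

E62XX → F_EXX = 620 MPa.
t_e = 0.707 × 6 = 4.242 mm; L = 710 mm.
Weld metal: R_n/Ω = (1/2.0) × 0.6 × 620 × 4.242 × 710 × 10⁻³ = 560.2 kN.
Base metal (shear rupture): R_n/Ω = (1/2.0) × 0.6 × 510 × 8 × 710 × 10⁻³ = 869 kN.
Governing: weld metal.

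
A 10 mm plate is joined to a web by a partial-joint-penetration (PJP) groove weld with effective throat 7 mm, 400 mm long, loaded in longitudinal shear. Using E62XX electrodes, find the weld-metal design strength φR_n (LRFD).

E62XX → F_EXX = 620 MPa.
Effective throat (given) t_e = 7 mm.
A_we = 7 × 400 = 2800 mm².
F_nw = 0.6 F_EXX = 372 MPa.
φR_n = 0.75 × 372 × 2800 × 10⁻³ = 781.2 kN.

φR_n ≈ 781 kN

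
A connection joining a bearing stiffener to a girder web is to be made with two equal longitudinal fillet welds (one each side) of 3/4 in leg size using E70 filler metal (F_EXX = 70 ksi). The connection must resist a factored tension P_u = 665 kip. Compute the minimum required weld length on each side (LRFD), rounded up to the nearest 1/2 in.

L = 20 in on each side

Throat t_e = 0.707 × 0.75 = 0.5302 in.
φr_n = 0.75 × 0.6 × 70 × 0.5302 = 16.7 kip/in.
L_req = P_u / φr_n = 665 / 16.7 = 39.81 in total.
Per side: 39.81 / 2 = 19.91 in.
Round up → use L = 20 in on each side.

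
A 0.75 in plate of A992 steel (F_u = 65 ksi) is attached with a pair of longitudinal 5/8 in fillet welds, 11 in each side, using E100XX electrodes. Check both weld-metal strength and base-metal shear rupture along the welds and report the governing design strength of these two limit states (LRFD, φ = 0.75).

E100XX → F_EXX = 100 ksi.
t_e = 0.707 × 0.625 = 0.4419 in; L = 22 in.
Weld metal: φR_n = 0.75 × 0.6 × 100 × 0.4419 × 22 = 437.5 kips.
Base metal (shear rupture): φR_n = 0.75 × 0.6 × 65 × 0.75 × 22 = 482.6 kips.
Governing: weld metal.

φR_n ≈ 437 kips (weld metal governs)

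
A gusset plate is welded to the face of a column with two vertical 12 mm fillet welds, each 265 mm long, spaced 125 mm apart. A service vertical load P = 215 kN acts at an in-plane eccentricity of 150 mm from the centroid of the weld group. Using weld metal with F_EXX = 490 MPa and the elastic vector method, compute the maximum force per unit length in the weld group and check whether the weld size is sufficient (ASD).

Total weld length L_w = 530 mm. Treat welds as unit-width lines.
Polar moment about centroid: J = 2[d³/12 + d(b/2)²] = 2[265³/12 + 265×62.5²] = 5172000 mm³.
Direct shear f_v = P/L_w = 215×10³ / 530 = 405.7 N/mm (vertical).
Torsion M = P·e = 215×10³ × 150 = 32250000 N·mm.
Critical point at (x, y) = (62.5, 132.5) from centroid. f_tx = M·y/J = 826.2 N/mm; f_ty = M·x/J = 389.7 N/mm.
Resultant f_max = √[f_tx² + (f_v + f_ty)²] = √[826.2² + (405.7 + 389.7)²] = 1147 N/mm.
Capacity per unit length: r_n/Ω = (1/2.0) × 0.6 × 490 × (0.707 × 12) = 1247 N/mm.
1147 ≤ 1247 → adequate.

f_max ≈ 1150 N/mm; adequate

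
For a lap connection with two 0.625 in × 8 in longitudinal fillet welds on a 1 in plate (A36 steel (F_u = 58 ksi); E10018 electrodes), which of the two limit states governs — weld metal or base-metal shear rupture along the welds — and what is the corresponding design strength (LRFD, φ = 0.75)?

E100XX → F_EXX = 100 ksi.
t_e = 0.707 × 0.625 = 0.4419 in; L = 16 in.
Weld metal: φR_n = 0.75 × 0.6 × 100 × 0.4419 × 16 = 318.1 kip.
Base metal (shear rupture): φR_n = 0.75 × 0.6 × 58 × 1 × 16 = 417.6 kip.
Governing: weld metal.

φR_n ≈ 318 kip (weld metal governs)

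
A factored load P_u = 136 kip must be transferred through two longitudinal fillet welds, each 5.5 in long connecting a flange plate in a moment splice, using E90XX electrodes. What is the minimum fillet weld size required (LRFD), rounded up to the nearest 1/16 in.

w = 7/16 in

E90XX → F_EXX = 90 ksi.
Total weld length L = 11 in.
Required throat t_e = P_u / (φ × 0.6 F_EXX × L) = 136 / (0.75 × 0.6 × 90 × 11) = 0.3053 in.
Required leg w = t_e / 0.707 = 0.4318 in → use 7/16 in.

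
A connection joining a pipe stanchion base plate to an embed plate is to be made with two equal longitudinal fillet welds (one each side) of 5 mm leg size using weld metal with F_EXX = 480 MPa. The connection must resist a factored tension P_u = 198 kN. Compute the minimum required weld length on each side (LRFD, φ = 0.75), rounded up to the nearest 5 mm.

Throat t_e = 0.707 × 5 = 3.535 mm.
φr_n = 0.75 × 0.6 × 480 × 3.535 × 10⁻³ = 0.7636 kN/mm.
L_req = P_u / φr_n = 198 / 0.7636 = 259.3 mm total.
Per side: 259.3 / 2 = 129.7 mm.
Round up → use L = 130 mm on each side.

L = 130 mm on each side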